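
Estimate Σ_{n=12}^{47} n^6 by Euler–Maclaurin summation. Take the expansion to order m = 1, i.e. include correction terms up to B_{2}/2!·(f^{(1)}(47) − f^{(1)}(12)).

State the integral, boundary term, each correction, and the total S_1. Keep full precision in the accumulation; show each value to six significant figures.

S_1 ≈ 7.78753e+10

∫_12^47 x^6 dx evaluates to 7.23696e+10.
Boundary: ½(f(12) + f(47)) = ½(2.98598e+06 + 1.07792e+10) = 5.39110e+09.
Integral + boundary = 7.77607e+10.
k=1: B_{2}/(2)! × [f^{(1)}(47) − f^{(1)}(12)] = 1/12 × (1.37607e+09 − 1.49299e+06) = 1.14548e+08.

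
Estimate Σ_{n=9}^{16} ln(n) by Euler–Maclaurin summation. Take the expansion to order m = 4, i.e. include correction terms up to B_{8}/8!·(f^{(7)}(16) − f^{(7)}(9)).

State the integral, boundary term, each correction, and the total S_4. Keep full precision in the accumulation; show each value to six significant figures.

The integral term ∫_9^16 ln(x) dx = 17.5864.
½[f(9) + f(16)] = ½[2.19722 + 2.77259] = 2.48491.
So far: 20.0713.
k=1: B_{2}/(2)! × [f^{(1)}(16) − f^{(1)}(9)] = 1/12 × (0.0625000 − 0.111111) = -0.00405093.
Running total after k=1: 20.0673.
k=2: B_{4}/(4)! × [f^{(3)}(16) − f^{(3)}(9)] = −1/720 × (0.000488281 − 0.00274348) = 3.13223e-06.
Running total after k=2: 20.0673.
k=3: B_{6}/(6)! × [f^{(5)}(16) − f^{(5)}(9)] = 1/30240 × (2.28882e-05 − 0.000406442) = -1.26837e-08.
Running total after k=3: 20.0673.
k=4: B_{8}/(8)! × [f^{(7)}(16) − f^{(7)}(9)] = −1/1209600 × (2.68221e-06 − 0.000150534) = 1.22232e-10.

S_4 ≈ 20.0673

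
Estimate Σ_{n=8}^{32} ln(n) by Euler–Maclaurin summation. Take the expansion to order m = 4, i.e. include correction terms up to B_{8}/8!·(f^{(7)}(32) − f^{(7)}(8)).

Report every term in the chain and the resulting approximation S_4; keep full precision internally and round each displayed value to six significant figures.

S_4 ≈ 73.0328

Integral: ∫_8^32 ln(x) dx = 70.2680.
Boundary: ½(f(8) + f(32)) = ½(2.07944 + 3.46574) = 2.77259.
Running total after boundary: 73.0406.
Correction k=1: B_{2}/2! · (f^{(1)}(32) − f^{(1)}(8)) = 1/12 · (0.0312500 − 0.125000) = -0.00781250.
After k=1: 73.0328.
Correction k=2: B_{4}/4! · (f^{(3)}(32) − f^{(3)}(8)) = −1/720 · (6.10352e-05 − 0.00390625) = 5.34058e-06.
After k=2: 73.0328.
Correction k=3: B_{6}/6! · (f^{(5)}(32) − f^{(5)}(8)) = 1/30240 · (7.15256e-07 − 0.000732422) = -2.41966e-08.
After k=3: 73.0328.
Correction k=4: B_{8}/8! · (f^{(7)}(32) − f^{(7)}(8)) = −1/1209600 · (2.09548e-08 − 0.000343323) = 2.83814e-10.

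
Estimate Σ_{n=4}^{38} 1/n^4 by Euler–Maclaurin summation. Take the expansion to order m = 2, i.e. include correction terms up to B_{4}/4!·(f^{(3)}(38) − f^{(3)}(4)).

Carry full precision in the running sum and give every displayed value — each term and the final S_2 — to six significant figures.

S_2 ≈ 0.00747097

Integral: ∫_4^38 1/x^4 dx = 0.00520226.
Endpoint term: (f(4) + f(38))/2 = (0.00390625 + 4.79585e-07)/2 = 0.00195336.
Integral + boundary = 0.00715562.
Correction k=1: B_{2}/2! · (f^{(1)}(38) − f^{(1)}(4)) = 1/12 · (-5.04826e-08 − (-0.00390625)) = 0.000325517.
After k=1: 0.00748114.
Correction k=2: B_{4}/4! · (f^{(3)}(38) − f^{(3)}(4)) = −1/720 · (-1.04881e-09 − (-0.00732422)) = -1.01725e-05.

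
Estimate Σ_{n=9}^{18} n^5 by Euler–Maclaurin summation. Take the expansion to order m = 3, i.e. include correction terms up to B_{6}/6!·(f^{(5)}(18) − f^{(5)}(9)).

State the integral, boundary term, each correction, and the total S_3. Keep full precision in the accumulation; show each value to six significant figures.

Integral: ∫_9^18 x^5 dx = 5.58013e+06.
Boundary: ½(f(9) + f(18)) = ½(59049.0 + 1.88957e+06) = 974308.
Integral + boundary = 6.55444e+06.
k=1: B_{2}/(2)! × [f^{(1)}(18) − f^{(1)}(9)] = 1/12 × (524880 − 32805.0) = 41006.2.
Running total after k=1: 6.59545e+06.
k=2: B_{4}/(4)! × [f^{(3)}(18) − f^{(3)}(9)] = −1/720 × (19440.0 − 4860.00) = -20.2500.
Running total after k=2: 6.59542e+06.
k=3: B_{6}/(6)! × [f^{(5)}(18) − f^{(5)}(9)] = 1/30240 × (120.000 − 120.000) = 0.00000.

S_3 ≈ 6.59542e+06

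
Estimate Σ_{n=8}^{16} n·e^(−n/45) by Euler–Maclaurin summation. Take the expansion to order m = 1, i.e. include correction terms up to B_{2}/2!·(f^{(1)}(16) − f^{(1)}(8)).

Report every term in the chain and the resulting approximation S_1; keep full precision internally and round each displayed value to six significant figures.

S_1 ≈ 81.8343

The integral term ∫_8^16 x·e^(−x/45) dx = 72.8992.
Endpoint term: (f(8) + f(16))/2 = (6.69703 + 11.2125)/2 = 8.95479.
So far: 81.8540.
k=1: B_{2}/(2)! × [f^{(1)}(16) − f^{(1)}(8)] = 1/12 × (0.451616 − 0.688306) = -0.0197241.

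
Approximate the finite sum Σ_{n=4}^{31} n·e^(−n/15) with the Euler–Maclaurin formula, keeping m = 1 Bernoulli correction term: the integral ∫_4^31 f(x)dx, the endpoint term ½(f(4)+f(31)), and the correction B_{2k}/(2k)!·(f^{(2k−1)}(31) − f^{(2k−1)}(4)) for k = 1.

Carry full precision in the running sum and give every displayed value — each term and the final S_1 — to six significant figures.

Integral: ∫_4^31 x·e^(−x/15) dx = 130.931.
Boundary: ½(f(4) + f(31)) = ½(3.06371 + 3.92482) = 3.49427.
So far: 134.425.
Correction k=1: B_{2}/2! · (f^{(1)}(31) − f^{(1)}(4)) = 1/12 · (-0.135048 − 0.561681) = -0.0580607.

S_1 ≈ 134.367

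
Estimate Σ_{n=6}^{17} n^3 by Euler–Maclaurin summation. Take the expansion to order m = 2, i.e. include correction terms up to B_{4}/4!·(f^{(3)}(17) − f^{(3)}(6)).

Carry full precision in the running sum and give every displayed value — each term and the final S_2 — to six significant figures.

S_2 ≈ 23184.0

Integral: ∫_6^17 x^3 dx = 20556.2.
Boundary: ½(f(6) + f(17)) = ½(216.000 + 4913.00) = 2564.50.
Integral + boundary = 23120.8.
Correction k=1: B_{2}/2! · (f^{(1)}(17) − f^{(1)}(6)) = 1/12 · (867.000 − 108.000) = 63.2500.
After k=1: 23184.0.
Correction k=2: B_{4}/4! · (f^{(3)}(17) − f^{(3)}(6)) = −1/720 · (6.00000 − 6.00000) = 0.00000.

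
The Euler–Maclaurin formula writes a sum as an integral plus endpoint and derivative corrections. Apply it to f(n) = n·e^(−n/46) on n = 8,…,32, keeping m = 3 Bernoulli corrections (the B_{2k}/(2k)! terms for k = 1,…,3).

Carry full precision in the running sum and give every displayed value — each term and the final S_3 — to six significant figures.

∫_8^32 x·e^(−x/46) dx evaluates to 297.967.
½[f(8) + f(32)] = ½[6.72296 + 15.9600] = 11.3415.
Running total after boundary: 309.309.
Order-1 term: 1/12 · (0.151793 − 0.694219) = -0.0452021.
After k=1: 309.264.
Order-2 term: −1/720 · (0.000543143 − 0.00112238) = 8.04497e-07.
After k=2: 309.264.
Order-3 term: 1/30240 · (4.79466e-07 − 9.05804e-07) = -1.40985e-11.

S_3 ≈ 309.264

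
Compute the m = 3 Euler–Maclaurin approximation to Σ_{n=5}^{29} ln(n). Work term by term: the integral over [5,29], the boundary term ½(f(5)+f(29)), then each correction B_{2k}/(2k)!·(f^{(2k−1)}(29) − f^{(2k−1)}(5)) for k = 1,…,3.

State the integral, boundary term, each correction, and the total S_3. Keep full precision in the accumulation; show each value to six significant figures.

S_3 ≈ 68.0790

Integral: ∫_5^29 ln(x) dx = 65.6044.
Endpoint term: (f(5) + f(29))/2 = (1.60944 + 3.36730)/2 = 2.48837.
Running total after boundary: 68.0928.
Correction k=1: B_{2}/2! · (f^{(1)}(29) − f^{(1)}(5)) = 1/12 · (0.0344828 − 0.200000) = -0.0137931.
After k=1: 68.0790.
Correction k=2: B_{4}/4! · (f^{(3)}(29) − f^{(3)}(5)) = −1/720 · (8.20042e-05 − 0.0160000) = 2.21083e-05.
After k=2: 68.0790.
Correction k=3: B_{6}/6! · (f^{(5)}(29) − f^{(5)}(5)) = 1/30240 · (1.17010e-06 − 0.00768000) = -2.53930e-07.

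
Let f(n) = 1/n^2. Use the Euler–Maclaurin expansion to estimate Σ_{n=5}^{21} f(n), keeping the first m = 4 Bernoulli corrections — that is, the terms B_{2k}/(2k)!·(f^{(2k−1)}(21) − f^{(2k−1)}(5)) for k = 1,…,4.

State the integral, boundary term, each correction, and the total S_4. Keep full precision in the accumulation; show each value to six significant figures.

S_4 ≈ 0.174820

∫_5^21 1/x^2 dx evaluates to 0.152381.
Boundary: ½(f(5) + f(21)) = ½(0.0400000 + 0.00226757) = 0.0211338.
Integral + boundary = 0.173515.
Order-1 term: 1/12 · (-0.000215959 − (-0.0160000)) = 0.00131534.
Running total after k=1: 0.174830.
Order-2 term: −1/720 · (-5.87645e-06 − (-0.00768000)) = -1.06585e-05.
Running total after k=2: 0.174819.
Order-3 term: 1/30240 · (-3.99758e-07 − (-0.00921600)) = 3.04749e-07.
Running total after k=3: 0.174820.
Order-4 term: −1/1209600 · (-5.07630e-08 − (-0.0206438)) = -1.70666e-08.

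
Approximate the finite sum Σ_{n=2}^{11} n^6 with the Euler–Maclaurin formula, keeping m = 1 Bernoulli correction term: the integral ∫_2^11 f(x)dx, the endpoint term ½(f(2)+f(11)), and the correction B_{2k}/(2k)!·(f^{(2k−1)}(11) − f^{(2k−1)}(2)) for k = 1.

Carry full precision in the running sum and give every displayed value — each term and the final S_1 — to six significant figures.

The integral term ∫_2^11 x^6 dx = 2.78386e+06.
Boundary: ½(f(2) + f(11)) = ½(64.0000 + 1.77156e+06) = 885812.
Integral + boundary = 3.66968e+06.
Order-1 term: 1/12 · (966306 − 192.000) = 80509.5.

S_1 ≈ 3.75019e+06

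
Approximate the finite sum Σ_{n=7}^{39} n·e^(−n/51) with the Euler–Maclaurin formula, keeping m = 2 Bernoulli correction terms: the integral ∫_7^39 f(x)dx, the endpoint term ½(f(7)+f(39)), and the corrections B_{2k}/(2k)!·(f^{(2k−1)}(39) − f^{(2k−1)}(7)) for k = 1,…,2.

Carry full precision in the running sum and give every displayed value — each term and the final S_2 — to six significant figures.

S_2 ≈ 454.194

Integral: ∫_7^39 x·e^(−x/51) dx = 442.120.
Boundary: ½(f(7) + f(39)) = ½(6.10224 + 18.1534) = 12.1278.
Integral + boundary = 454.247.
Order-1 term: 1/12 · (0.109523 − 0.752096) = -0.0535478.
Running total after k=1: 454.194.
Order-2 term: −1/720 · (0.000400025 − 0.000959474) = 7.77013e-07.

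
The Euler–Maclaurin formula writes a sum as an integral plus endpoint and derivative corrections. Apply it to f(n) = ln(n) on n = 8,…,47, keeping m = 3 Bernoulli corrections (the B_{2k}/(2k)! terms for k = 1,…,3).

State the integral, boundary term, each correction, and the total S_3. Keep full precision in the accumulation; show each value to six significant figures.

∫_8^47 ln(x) dx evaluates to 125.321.
½[f(8) + f(47)] = ½[2.07944 + 3.85015] = 2.96479.
So far: 128.286.
Correction k=1: B_{2}/2! · (f^{(1)}(47) − f^{(1)}(8)) = 1/12 · (0.0212766 − 0.125000) = -0.00864362.
After k=1: 128.278.
Correction k=2: B_{4}/4! · (f^{(3)}(47) − f^{(3)}(8)) = −1/720 · (1.92636e-05 − 0.00390625) = 5.39859e-06.
After k=2: 128.278.
Correction k=3: B_{6}/6! · (f^{(5)}(47) − f^{(5)}(8)) = 1/30240 · (1.04646e-07 − 0.000732422) = -2.42168e-08.

S_3 ≈ 128.278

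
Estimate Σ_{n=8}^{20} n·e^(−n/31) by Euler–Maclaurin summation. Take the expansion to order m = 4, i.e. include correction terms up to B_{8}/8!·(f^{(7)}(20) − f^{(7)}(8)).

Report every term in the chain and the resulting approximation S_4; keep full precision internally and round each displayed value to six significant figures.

∫_8^20 x·e^(−x/31) dx evaluates to 104.650.
½[f(8) + f(20)] = ½[6.18036 + 10.4916] = 8.33596.
So far: 112.986.
k=1: B_{2}/(2)! × [f^{(1)}(20) − f^{(1)}(8)] = 1/12 × (0.186141 − 0.573179) = -0.0322532.
Running total after k=1: 112.953.
k=2: B_{4}/(4)! × [f^{(3)}(20) − f^{(3)}(8)] = −1/720 × (0.00128543 − 0.00220423) = 1.27612e-06.
Running total after k=2: 112.953.
k=3: B_{6}/(6)! × [f^{(5)}(20) − f^{(5)}(8)] = 1/30240 × (2.47363e-06 − 3.96673e-06) = -4.93750e-11.
Running total after k=3: 112.953.
k=4: B_{8}/(8)! × [f^{(7)}(20) − f^{(7)}(8)] = −1/1209600 × (3.75616e-09 − 5.86865e-09) = 1.74644e-15.

S_4 ≈ 112.953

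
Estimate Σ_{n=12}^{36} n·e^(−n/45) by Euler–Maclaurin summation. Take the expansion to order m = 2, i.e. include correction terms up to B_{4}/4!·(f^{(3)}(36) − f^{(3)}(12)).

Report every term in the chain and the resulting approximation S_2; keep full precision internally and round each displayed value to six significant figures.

The integral term ∫_12^36 x·e^(−x/45) dx = 326.802.
Boundary: ½(f(12) + f(36)) = ½(9.19114 + 16.1758) = 12.6835.
So far: 339.486.
k=1: B_{2}/(2)! × [f^{(1)}(36) − f^{(1)}(12)] = 1/12 × (0.0898658 − 0.561681) = -0.0393179.
After k=1: 339.446.
k=2: B_{4}/(4)! × [f^{(3)}(36) − f^{(3)}(12)] = −1/720 × (0.000488160 − 0.00103385) = 7.57897e-07.

S_2 ≈ 339.446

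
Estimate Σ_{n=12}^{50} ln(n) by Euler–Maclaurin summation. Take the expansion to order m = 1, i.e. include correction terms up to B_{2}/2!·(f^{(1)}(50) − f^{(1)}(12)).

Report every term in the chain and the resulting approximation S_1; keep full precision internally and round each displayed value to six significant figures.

S_1 ≈ 130.975

Integral: ∫_12^50 ln(x) dx = 127.782.
Boundary: ½(f(12) + f(50)) = ½(2.48491 + 3.91202) = 3.19846.
Integral + boundary = 130.981.
k=1: B_{2}/(2)! × [f^{(1)}(50) − f^{(1)}(12)] = 1/12 × (0.0200000 − 0.0833333) = -0.00527778.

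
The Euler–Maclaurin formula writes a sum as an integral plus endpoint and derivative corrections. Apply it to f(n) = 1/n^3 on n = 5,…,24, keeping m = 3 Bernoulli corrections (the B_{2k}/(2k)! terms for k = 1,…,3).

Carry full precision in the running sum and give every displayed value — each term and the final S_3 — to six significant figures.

S_3 ≈ 0.0235622

∫_5^24 1/x^3 dx evaluates to 0.0191319.
Endpoint term: (f(5) + f(24))/2 = (0.00800000 + 7.23380e-05)/2 = 0.00403617.
So far: 0.0231681.
Order-1 term: 1/12 · (-9.04225e-06 − (-0.00480000)) = 0.000399246.
Running total after k=1: 0.0235674.
Order-2 term: −1/720 · (-3.13967e-07 − (-0.00384000)) = -5.33290e-06.
Running total after k=2: 0.0235620.
Order-3 term: 1/30240 · (-2.28934e-08 − (-0.00645120)) = 2.13333e-07.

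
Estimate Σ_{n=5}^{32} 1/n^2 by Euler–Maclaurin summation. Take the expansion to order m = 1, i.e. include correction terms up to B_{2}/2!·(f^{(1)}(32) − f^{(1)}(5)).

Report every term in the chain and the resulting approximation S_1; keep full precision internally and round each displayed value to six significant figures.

S_1 ≈ 0.190567

Integral: ∫_5^32 1/x^2 dx = 0.168750.
Boundary: ½(f(5) + f(32)) = ½(0.0400000 + 0.000976562) = 0.0204883.
Integral + boundary = 0.189238.
k=1: B_{2}/(2)! × [f^{(1)}(32) − f^{(1)}(5)] = 1/12 × (-6.10352e-05 − (-0.0160000)) = 0.00132825.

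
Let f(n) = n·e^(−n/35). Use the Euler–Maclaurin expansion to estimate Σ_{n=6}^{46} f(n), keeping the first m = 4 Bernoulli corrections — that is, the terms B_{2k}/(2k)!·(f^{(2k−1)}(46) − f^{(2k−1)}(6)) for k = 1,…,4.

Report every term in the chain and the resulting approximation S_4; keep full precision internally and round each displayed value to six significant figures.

The integral term ∫_6^46 x·e^(−x/35) dx = 447.262.
½[f(6) + f(46)] = ½[5.05476 + 12.3586] = 8.70670.
Running total after boundary: 455.969.
k=1: B_{2}/(2)! × [f^{(1)}(46) − f^{(1)}(6)] = 1/12 × (-0.0844379 − 0.698039) = -0.0652064.
Running total after k=1: 455.904.
k=2: B_{4}/(4)! × [f^{(3)}(46) − f^{(3)}(6)] = −1/720 × (0.000369710 − 0.00194527) = 2.18828e-06.
Running total after k=2: 455.904.
k=3: B_{6}/(6)! × [f^{(5)}(46) − f^{(5)}(6)] = 1/30240 × (6.59876e-07 − 2.71079e-06) = -6.78212e-11.
Running total after k=3: 455.904.
k=4: B_{8}/(8)! × [f^{(7)}(46) − f^{(7)}(6)] = −1/1209600 × (8.30978e-10 − 3.12947e-09) = 1.90021e-15.

S_4 ≈ 455.904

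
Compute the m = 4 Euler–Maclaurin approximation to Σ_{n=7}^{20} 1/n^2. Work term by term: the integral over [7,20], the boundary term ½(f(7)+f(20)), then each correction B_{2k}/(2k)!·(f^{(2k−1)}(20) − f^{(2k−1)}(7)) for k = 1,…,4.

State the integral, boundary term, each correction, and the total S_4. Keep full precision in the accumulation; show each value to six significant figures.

Integral: ∫_7^20 1/x^2 dx = 0.0928571.
Boundary: ½(f(7) + f(20)) = ½(0.0204082 + 0.00250000) = 0.0114541.
So far: 0.104311.
k=1: B_{2}/(2)! × [f^{(1)}(20) − f^{(1)}(7)] = 1/12 × (-0.000250000 − (-0.00583090)) = 0.000465075.
Running total after k=1: 0.104776.
k=2: B_{4}/(4)! × [f^{(3)}(20) − f^{(3)}(7)] = −1/720 × (-7.50000e-06 − (-0.00142798)) = -1.97288e-06.
Running total after k=2: 0.104774.
k=3: B_{6}/(6)! × [f^{(5)}(20) − f^{(5)}(7)] = 1/30240 × (-5.62500e-07 − (-0.000874271)) = 2.88925e-08.
Running total after k=3: 0.104774.
k=4: B_{8}/(8)! × [f^{(7)}(20) − f^{(7)}(7)] = −1/1209600 × (-7.87500e-08 − (-0.000999167)) = -8.25966e-10.

S_4 ≈ 0.104774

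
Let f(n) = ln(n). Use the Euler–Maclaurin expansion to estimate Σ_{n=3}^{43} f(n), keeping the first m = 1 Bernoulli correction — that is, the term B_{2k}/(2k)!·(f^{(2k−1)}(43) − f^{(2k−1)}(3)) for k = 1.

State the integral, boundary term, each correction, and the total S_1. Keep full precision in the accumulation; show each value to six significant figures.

∫_3^43 ln(x) dx evaluates to 118.436.
Boundary: ½(f(3) + f(43)) = ½(1.09861 + 3.76120) = 2.42991.
Running total after boundary: 120.866.
Order-1 term: 1/12 · (0.0232558 − 0.333333) = -0.0258398.

S_1 ≈ 120.840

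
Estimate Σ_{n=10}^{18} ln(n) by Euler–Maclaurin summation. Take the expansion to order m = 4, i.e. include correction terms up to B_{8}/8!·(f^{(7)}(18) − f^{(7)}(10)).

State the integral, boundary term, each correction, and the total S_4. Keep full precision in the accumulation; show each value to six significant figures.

S_4 ≈ 23.5936

Integral: ∫_10^18 ln(x) dx = 21.0008.
Boundary: ½(f(10) + f(18)) = ½(2.30259 + 2.89037) = 2.59648.
Integral + boundary = 23.5973.
k=1: B_{2}/(2)! × [f^{(1)}(18) − f^{(1)}(10)] = 1/12 × (0.0555556 − 0.100000) = -0.00370370.
After k=1: 23.5936.
k=2: B_{4}/(4)! × [f^{(3)}(18) − f^{(3)}(10)] = −1/720 × (0.000342936 − 0.00200000) = 2.30148e-06.
After k=2: 23.5936.
k=3: B_{6}/(6)! × [f^{(5)}(18) − f^{(5)}(10)] = 1/30240 × (1.27013e-05 − 0.000240000) = -7.51649e-09.
After k=3: 23.5936.
k=4: B_{8}/(8)! × [f^{(7)}(18) − f^{(7)}(10)] = −1/1209600 × (1.17605e-06 − 7.20000e-05) = 5.85515e-11.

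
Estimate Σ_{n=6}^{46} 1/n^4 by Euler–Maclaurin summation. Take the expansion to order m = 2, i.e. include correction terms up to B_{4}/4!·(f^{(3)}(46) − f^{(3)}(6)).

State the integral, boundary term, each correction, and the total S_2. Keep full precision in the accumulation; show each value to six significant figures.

The integral term ∫_6^46 1/x^4 dx = 0.00153979.
Endpoint term: (f(6) + f(46))/2 = (0.000771605 + 2.23341e-07)/2 = 0.000385914.
So far: 0.00192570.
Correction k=1: B_{2}/2! · (f^{(1)}(46) − f^{(1)}(6)) = 1/12 · (-1.94210e-08 − (-0.000514403)) = 4.28653e-05.
After k=1: 0.00196856.
Correction k=2: B_{4}/4! · (f^{(3)}(46) − f^{(3)}(6)) = −1/720 · (-2.75345e-10 − (-0.000428669)) = -5.95374e-07.

S_2 ≈ 0.00196797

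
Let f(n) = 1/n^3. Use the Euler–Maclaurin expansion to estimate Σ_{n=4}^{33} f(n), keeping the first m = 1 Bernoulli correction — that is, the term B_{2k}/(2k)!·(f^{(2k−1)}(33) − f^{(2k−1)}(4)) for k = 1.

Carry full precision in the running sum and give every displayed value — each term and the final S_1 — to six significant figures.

S_1 ≈ 0.0395936

Integral: ∫_4^33 1/x^3 dx = 0.0307909.
Boundary: ½(f(4) + f(33)) = ½(0.0156250 + 2.78265e-05) = 0.00782641.
Integral + boundary = 0.0386173.
Correction k=1: B_{2}/2! · (f^{(1)}(33) − f^{(1)}(4)) = 1/12 · (-2.52968e-06 − (-0.0117188)) = 0.000976352.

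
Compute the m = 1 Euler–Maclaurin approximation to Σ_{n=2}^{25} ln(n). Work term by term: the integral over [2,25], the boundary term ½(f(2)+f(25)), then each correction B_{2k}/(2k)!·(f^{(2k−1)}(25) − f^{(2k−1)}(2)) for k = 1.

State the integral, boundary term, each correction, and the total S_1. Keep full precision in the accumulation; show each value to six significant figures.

S_1 ≈ 58.0033

Integral: ∫_2^25 ln(x) dx = 56.0856.
½[f(2) + f(25)] = ½[0.693147 + 3.21888] = 1.95601.
So far: 58.0416.
Correction k=1: B_{2}/2! · (f^{(1)}(25) − f^{(1)}(2)) = 1/12 · (0.0400000 − 0.500000) = -0.0383333.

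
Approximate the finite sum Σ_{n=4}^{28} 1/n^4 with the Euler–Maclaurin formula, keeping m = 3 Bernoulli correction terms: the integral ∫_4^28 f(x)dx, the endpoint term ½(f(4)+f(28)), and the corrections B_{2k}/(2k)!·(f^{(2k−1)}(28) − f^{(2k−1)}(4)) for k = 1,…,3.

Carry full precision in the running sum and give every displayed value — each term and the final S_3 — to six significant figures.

The integral term ∫_4^28 1/x^4 dx = 0.00519315.
Endpoint term: (f(4) + f(28))/2 = (0.00390625 + 1.62693e-06)/2 = 0.00195394.
Running total after boundary: 0.00714709.
k=1: B_{2}/(2)! × [f^{(1)}(28) − f^{(1)}(4)] = 1/12 × (-2.32418e-07 − (-0.00390625)) = 0.000325501.
Running total after k=1: 0.00747259.
k=2: B_{4}/(4)! × [f^{(3)}(28) − f^{(3)}(4)] = −1/720 × (-8.89355e-09 − (-0.00732422)) = -1.01725e-05.
Running total after k=2: 0.00746242.
k=3: B_{6}/(6)! × [f^{(5)}(28) − f^{(5)}(4)] = 1/30240 × (-6.35253e-10 − (-0.0256348)) = 8.47710e-07.

S_3 ≈ 0.00746326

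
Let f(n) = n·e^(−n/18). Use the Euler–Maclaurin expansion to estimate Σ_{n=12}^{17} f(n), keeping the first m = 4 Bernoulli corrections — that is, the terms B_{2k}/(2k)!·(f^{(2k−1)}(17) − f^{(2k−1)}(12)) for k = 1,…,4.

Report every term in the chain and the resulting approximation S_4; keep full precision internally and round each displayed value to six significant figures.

The integral term ∫_12^17 x·e^(−x/18) dx = 32.2410.
Boundary: ½(f(12) + f(17)) = ½(6.16101 + 6.61122) = 6.38612.
So far: 38.6272.
Order-1 term: 1/12 · (0.0216053 − 0.171139) = -0.0124611.
Partial sum through k=1: 38.6147.
Order-2 term: −1/720 · (0.00246727 − 0.00369745) = 1.70858e-06.
Partial sum through k=2: 38.6147.
Order-3 term: 1/30240 · (1.50243e-05 − 2.11935e-05) = -2.04009e-10.
Partial sum through k=3: 38.6147.
Order-4 term: −1/1209600 · (6.92392e-08 − 9.56022e-08) = 2.17948e-14.

S_4 ≈ 38.6147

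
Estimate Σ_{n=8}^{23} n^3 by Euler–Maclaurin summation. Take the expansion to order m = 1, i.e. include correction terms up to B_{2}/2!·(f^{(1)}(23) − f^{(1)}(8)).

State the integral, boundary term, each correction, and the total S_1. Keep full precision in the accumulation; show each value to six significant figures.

S_1 ≈ 75392.0

The integral term ∫_8^23 x^3 dx = 68936.2.
Boundary: ½(f(8) + f(23)) = ½(512.000 + 12167.0) = 6339.50.
Integral + boundary = 75275.8.
Order-1 term: 1/12 · (1587.00 − 192.000) = 116.250.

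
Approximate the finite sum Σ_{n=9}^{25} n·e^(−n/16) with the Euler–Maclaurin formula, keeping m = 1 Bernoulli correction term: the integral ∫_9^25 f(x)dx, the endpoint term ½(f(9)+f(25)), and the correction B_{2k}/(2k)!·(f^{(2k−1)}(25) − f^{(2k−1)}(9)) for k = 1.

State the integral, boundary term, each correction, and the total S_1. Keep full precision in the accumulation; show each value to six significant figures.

∫_9^25 x·e^(−x/16) dx evaluates to 90.4081.
Boundary: ½(f(9) + f(25)) = ½(5.12805 + 5.24028) = 5.18417.
Integral + boundary = 95.5922.
Correction k=1: B_{2}/2! · (f^{(1)}(25) − f^{(1)}(9)) = 1/12 · (-0.117906 − 0.249280) = -0.0305989.

S_1 ≈ 95.5616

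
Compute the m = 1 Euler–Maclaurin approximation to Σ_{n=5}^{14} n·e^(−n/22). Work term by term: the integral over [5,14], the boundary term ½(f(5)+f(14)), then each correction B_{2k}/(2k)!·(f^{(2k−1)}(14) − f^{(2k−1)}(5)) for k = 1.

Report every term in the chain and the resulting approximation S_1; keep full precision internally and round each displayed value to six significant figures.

∫_5^14 x·e^(−x/22) dx evaluates to 54.1049.
½[f(5) + f(14)] = ½[3.98352 + 7.40899] = 5.69625.
So far: 59.8011.
k=1: B_{2}/(2)! × [f^{(1)}(14) − f^{(1)}(5)] = 1/12 × (0.192441 − 0.615634) = -0.0352661.

S_1 ≈ 59.7659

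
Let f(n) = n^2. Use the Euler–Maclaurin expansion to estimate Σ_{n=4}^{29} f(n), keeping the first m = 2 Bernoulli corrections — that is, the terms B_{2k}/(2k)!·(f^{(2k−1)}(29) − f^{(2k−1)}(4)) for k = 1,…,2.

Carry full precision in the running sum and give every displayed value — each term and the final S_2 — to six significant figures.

S_2 ≈ 8541.00

The integral term ∫_4^29 x^2 dx = 8108.33.
½[f(4) + f(29)] = ½[16.0000 + 841.000] = 428.500.
Running total after boundary: 8536.83.
Correction k=1: B_{2}/2! · (f^{(1)}(29) − f^{(1)}(4)) = 1/12 · (58.0000 − 8.00000) = 4.16667.
Running total after k=1: 8541.00.
Correction k=2: B_{4}/4! · (f^{(3)}(29) − f^{(3)}(4)) = −1/720 · (0.00000 − 0.00000) = 0.00000.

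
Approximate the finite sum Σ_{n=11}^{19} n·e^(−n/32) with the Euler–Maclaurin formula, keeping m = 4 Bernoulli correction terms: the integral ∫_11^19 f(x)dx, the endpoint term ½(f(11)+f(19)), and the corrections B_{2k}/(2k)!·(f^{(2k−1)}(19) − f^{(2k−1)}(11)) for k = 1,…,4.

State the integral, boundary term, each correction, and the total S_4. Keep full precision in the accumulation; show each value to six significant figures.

The integral term ∫_11^19 x·e^(−x/32) dx = 74.4541.
½[f(11) + f(19)] = ½[7.80017 + 10.4928] = 9.14648.
So far: 83.6006.
Correction k=1: B_{2}/2! · (f^{(1)}(19) − f^{(1)}(11)) = 1/12 · (0.224353 − 0.465351) = -0.0200832.
Running total after k=1: 83.5805.
Correction k=2: B_{4}/4! · (f^{(3)}(19) − f^{(3)}(11)) = −1/720 · (0.00129771 − 0.00183942) = 7.52368e-07.
Running total after k=2: 83.5805.
Correction k=3: B_{6}/6! · (f^{(5)}(19) − f^{(5)}(11)) = 1/30240 · (2.32064e-06 − 3.14882e-06) = -2.73870e-11.
Running total after k=3: 83.5805.
Correction k=4: B_{8}/8! · (f^{(7)}(19) − f^{(7)}(11)) = −1/1209600 · (3.29490e-09 − 4.39583e-09) = 9.10165e-16.

S_4 ≈ 83.5805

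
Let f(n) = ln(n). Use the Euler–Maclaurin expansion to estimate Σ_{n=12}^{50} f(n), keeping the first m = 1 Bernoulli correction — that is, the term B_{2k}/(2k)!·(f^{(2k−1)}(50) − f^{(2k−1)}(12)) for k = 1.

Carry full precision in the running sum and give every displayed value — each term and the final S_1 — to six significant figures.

The integral term ∫_12^50 ln(x) dx = 127.782.
½[f(12) + f(50)] = ½[2.48491 + 3.91202] = 3.19846.
So far: 130.981.
k=1: B_{2}/(2)! × [f^{(1)}(50) − f^{(1)}(12)] = 1/12 × (0.0200000 − 0.0833333) = -0.00527778.

S_1 ≈ 130.975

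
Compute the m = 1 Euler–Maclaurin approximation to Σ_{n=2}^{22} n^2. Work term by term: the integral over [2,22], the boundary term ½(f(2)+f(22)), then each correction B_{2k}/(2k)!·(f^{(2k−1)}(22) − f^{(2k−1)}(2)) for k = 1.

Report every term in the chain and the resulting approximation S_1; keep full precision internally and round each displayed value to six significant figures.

S_1 ≈ 3794.00

∫_2^22 x^2 dx evaluates to 3546.67.
½[f(2) + f(22)] = ½[4.00000 + 484.000] = 244.000.
Running total after boundary: 3790.67.
Order-1 term: 1/12 · (44.0000 − 4.00000) = 3.33333.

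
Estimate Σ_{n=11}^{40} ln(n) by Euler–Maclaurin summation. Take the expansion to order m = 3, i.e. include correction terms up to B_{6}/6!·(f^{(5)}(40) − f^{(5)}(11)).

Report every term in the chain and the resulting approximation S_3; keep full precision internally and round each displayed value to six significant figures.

S_3 ≈ 95.2162

Integral: ∫_11^40 ln(x) dx = 92.1783.
½[f(11) + f(40)] = ½[2.39790 + 3.68888] = 3.04339.
Running total after boundary: 95.2217.
Correction k=1: B_{2}/2! · (f^{(1)}(40) − f^{(1)}(11)) = 1/12 · (0.0250000 − 0.0909091) = -0.00549242.
Running total after k=1: 95.2162.
Correction k=2: B_{4}/4! · (f^{(3)}(40) − f^{(3)}(11)) = −1/720 · (3.12500e-05 − 0.00150263) = 2.04358e-06.
Running total after k=2: 95.2162.
Correction k=3: B_{6}/6! · (f^{(5)}(40) − f^{(5)}(11)) = 1/30240 · (2.34375e-07 − 0.000149021) = -4.92020e-09.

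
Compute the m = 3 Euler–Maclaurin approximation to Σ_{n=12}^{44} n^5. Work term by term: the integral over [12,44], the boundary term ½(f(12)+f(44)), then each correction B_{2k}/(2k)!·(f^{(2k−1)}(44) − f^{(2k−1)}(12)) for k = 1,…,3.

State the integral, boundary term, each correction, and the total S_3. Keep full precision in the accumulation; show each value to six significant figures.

Integral: ∫_12^44 x^5 dx = 1.20889e+09.
Endpoint term: (f(12) + f(44))/2 = (248832 + 1.64916e+08)/2 = 8.25825e+07.
Integral + boundary = 1.29147e+09.
Correction k=1: B_{2}/2! · (f^{(1)}(44) − f^{(1)}(12)) = 1/12 · (1.87405e+07 − 103680) = 1.55307e+06.
After k=1: 1.29302e+09.
Correction k=2: B_{4}/4! · (f^{(3)}(44) − f^{(3)}(12)) = −1/720 · (116160 − 8640.00) = -149.333.
After k=2: 1.29302e+09.
Correction k=3: B_{6}/6! · (f^{(5)}(44) − f^{(5)}(12)) = 1/30240 · (120.000 − 120.000) = 0.00000.

S_3 ≈ 1.29302e+09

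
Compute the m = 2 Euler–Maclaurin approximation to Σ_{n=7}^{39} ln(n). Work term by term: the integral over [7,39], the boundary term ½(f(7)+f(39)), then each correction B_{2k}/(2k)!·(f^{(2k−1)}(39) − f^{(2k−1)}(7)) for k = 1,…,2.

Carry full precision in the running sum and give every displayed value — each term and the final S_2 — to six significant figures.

∫_7^39 ln(x) dx evaluates to 97.2575.
Endpoint term: (f(7) + f(39))/2 = (1.94591 + 3.66356)/2 = 2.80474.
Running total after boundary: 100.062.
Correction k=1: B_{2}/2! · (f^{(1)}(39) − f^{(1)}(7)) = 1/12 · (0.0256410 − 0.142857) = -0.00976801.
Running total after k=1: 100.053.
Correction k=2: B_{4}/4! · (f^{(3)}(39) − f^{(3)}(7)) = −1/720 · (3.37160e-05 − 0.00583090) = 8.05165e-06.

S_2 ≈ 100.053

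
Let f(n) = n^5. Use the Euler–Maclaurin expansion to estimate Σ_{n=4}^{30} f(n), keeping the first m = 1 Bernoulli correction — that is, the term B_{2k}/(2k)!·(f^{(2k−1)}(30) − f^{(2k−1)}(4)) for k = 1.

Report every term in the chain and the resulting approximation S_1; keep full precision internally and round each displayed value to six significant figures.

S_1 ≈ 1.33987e+08

Integral: ∫_4^30 x^5 dx = 1.21499e+08.
Boundary: ½(f(4) + f(30)) = ½(1024.00 + 2.43000e+07) = 1.21505e+07.
Integral + boundary = 1.33650e+08.
Order-1 term: 1/12 · (4.05000e+06 − 1280.00) = 337393.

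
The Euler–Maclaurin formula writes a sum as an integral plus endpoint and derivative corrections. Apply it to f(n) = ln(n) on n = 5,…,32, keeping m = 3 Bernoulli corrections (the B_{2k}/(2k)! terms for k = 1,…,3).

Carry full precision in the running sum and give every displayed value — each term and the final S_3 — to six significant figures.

The integral term ∫_5^32 ln(x) dx = 75.8564.
Endpoint term: (f(5) + f(32))/2 = (1.60944 + 3.46574)/2 = 2.53759.
So far: 78.3939.
Correction k=1: B_{2}/2! · (f^{(1)}(32) − f^{(1)}(5)) = 1/12 · (0.0312500 − 0.200000) = -0.0140625.
After k=1: 78.3799.
Correction k=2: B_{4}/4! · (f^{(3)}(32) − f^{(3)}(5)) = −1/720 · (6.10352e-05 − 0.0160000) = 2.21375e-05.
After k=2: 78.3799.
Correction k=3: B_{6}/6! · (f^{(5)}(32) − f^{(5)}(5)) = 1/30240 · (7.15256e-07 − 0.00768000) = -2.53945e-07.

S_3 ≈ 78.3799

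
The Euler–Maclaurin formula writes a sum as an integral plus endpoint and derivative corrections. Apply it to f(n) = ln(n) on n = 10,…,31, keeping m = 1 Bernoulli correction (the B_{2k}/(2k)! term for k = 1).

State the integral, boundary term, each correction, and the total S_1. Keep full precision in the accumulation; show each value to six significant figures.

S_1 ≈ 65.2904

∫_10^31 ln(x) dx evaluates to 62.4278.
Endpoint term: (f(10) + f(31))/2 = (2.30259 + 3.43399)/2 = 2.86829.
So far: 65.2960.
Order-1 term: 1/12 · (0.0322581 − 0.100000) = -0.00564516.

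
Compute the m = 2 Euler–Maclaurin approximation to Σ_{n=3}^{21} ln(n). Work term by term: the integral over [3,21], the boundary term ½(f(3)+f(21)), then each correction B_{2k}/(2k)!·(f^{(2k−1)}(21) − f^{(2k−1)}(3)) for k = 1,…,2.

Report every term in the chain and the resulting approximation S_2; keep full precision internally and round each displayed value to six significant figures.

∫_3^21 ln(x) dx evaluates to 42.6391.
Boundary: ½(f(3) + f(21)) = ½(1.09861 + 3.04452) = 2.07157.
So far: 44.7107.
k=1: B_{2}/(2)! × [f^{(1)}(21) − f^{(1)}(3)] = 1/12 × (0.0476190 − 0.333333) = -0.0238095.
Running total after k=1: 44.6869.
k=2: B_{4}/(4)! × [f^{(3)}(21) − f^{(3)}(3)] = −1/720 × (0.000215959 − 0.0740741) = 0.000102581.

S_2 ≈ 44.6870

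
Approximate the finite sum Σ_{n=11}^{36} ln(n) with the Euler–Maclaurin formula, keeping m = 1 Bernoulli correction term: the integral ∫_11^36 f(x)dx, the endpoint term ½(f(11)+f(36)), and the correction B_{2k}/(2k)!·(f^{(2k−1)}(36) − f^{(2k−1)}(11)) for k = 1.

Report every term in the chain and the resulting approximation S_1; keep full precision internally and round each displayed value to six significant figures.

S_1 ≈ 80.6153

The integral term ∫_11^36 ln(x) dx = 77.6298.
Endpoint term: (f(11) + f(36))/2 = (2.39790 + 3.58352)/2 = 2.99071.
So far: 80.6205.
k=1: B_{2}/(2)! × [f^{(1)}(36) − f^{(1)}(11)] = 1/12 × (0.0277778 − 0.0909091) = -0.00526094.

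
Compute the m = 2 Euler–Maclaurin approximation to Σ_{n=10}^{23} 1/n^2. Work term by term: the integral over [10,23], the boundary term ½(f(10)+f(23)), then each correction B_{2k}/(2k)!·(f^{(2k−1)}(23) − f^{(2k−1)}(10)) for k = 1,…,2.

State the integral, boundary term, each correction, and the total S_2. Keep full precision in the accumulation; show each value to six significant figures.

∫_10^23 1/x^2 dx evaluates to 0.0565217.
Boundary: ½(f(10) + f(23)) = ½(0.0100000 + 0.00189036) = 0.00594518.
Running total after boundary: 0.0624669.
Correction k=1: B_{2}/2! · (f^{(1)}(23) − f^{(1)}(10)) = 1/12 · (-0.000164379 − (-0.00200000)) = 0.000152968.
After k=1: 0.0626199.
Correction k=2: B_{4}/4! · (f^{(3)}(23) − f^{(3)}(10)) = −1/720 · (-3.72883e-06 − (-0.000240000)) = -3.28154e-07.

S_2 ≈ 0.0626196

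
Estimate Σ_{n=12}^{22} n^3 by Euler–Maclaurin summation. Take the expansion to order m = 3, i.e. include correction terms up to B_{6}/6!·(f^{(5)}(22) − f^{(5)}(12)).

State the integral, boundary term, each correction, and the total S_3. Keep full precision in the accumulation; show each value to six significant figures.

S_3 ≈ 59653.0

Integral: ∫_12^22 x^3 dx = 53380.0.
½[f(12) + f(22)] = ½[1728.00 + 10648.0] = 6188.00.
Running total after boundary: 59568.0.
k=1: B_{2}/(2)! × [f^{(1)}(22) − f^{(1)}(12)] = 1/12 × (1452.00 − 432.000) = 85.0000.
Running total after k=1: 59653.0.
k=2: B_{4}/(4)! × [f^{(3)}(22) − f^{(3)}(12)] = −1/720 × (6.00000 − 6.00000) = 0.00000.
Running total after k=2: 59653.0.
k=3: B_{6}/(6)! × [f^{(5)}(22) − f^{(5)}(12)] = 1/30240 × (0.00000 − 0.00000) = 0.00000.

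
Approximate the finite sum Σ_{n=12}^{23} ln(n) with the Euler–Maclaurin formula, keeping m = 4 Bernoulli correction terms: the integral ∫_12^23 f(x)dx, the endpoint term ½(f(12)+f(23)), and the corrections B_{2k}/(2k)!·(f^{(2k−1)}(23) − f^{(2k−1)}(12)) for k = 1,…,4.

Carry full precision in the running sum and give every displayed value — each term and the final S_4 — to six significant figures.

The integral term ∫_12^23 ln(x) dx = 31.2975.
Boundary: ½(f(12) + f(23)) = ½(2.48491 + 3.13549) = 2.81020.
Running total after boundary: 34.1077.
Order-1 term: 1/12 · (0.0434783 − 0.0833333) = -0.00332126.
Running total after k=1: 34.1044.
Order-2 term: −1/720 · (0.000164379 − 0.00115741) = 1.37921e-06.
Running total after k=2: 34.1044.
Order-3 term: 1/30240 · (3.72883e-06 − 9.64506e-05) = -3.06620e-09.
Running total after k=3: 34.1044.
Order-4 term: −1/1209600 · (2.11465e-07 − 2.00939e-05) = 1.64372e-11.

S_4 ≈ 34.1044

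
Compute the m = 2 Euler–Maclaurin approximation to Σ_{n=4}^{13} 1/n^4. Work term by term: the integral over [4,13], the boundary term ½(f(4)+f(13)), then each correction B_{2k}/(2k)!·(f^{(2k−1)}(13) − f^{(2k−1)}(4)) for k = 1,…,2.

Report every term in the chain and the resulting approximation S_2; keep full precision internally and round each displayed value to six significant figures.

∫_4^13 1/x^4 dx evaluates to 0.00505661.
Boundary: ½(f(4) + f(13)) = ½(0.00390625 + 3.50128e-05) = 0.00197063.
Running total after boundary: 0.00702724.
k=1: B_{2}/(2)! × [f^{(1)}(13) − f^{(1)}(4)] = 1/12 × (-1.07732e-05 − (-0.00390625)) = 0.000324623.
After k=1: 0.00735187.
k=2: B_{4}/(4)! × [f^{(3)}(13) − f^{(3)}(4)] = −1/720 × (-1.91240e-06 − (-0.00732422)) = -1.01699e-05.

S_2 ≈ 0.00734170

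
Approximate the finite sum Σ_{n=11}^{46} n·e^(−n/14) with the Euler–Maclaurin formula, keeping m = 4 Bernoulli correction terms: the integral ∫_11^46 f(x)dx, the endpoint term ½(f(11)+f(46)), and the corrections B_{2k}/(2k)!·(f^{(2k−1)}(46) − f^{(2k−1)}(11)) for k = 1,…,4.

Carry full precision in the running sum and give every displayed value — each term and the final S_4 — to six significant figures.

Integral: ∫_11^46 x·e^(−x/14) dx = 128.100.
Endpoint term: (f(11) + f(46))/2 = (5.01373 + 1.72104)/2 = 3.36739.
So far: 131.468.
Order-1 term: 1/12 · (-0.0855174 − 0.0976701) = -0.0152656.
Running total after k=1: 131.452.
Order-2 term: −1/720 · (-5.45391e-05 − 0.00514928) = 7.22752e-06.
Running total after k=2: 131.452.
Order-3 term: 1/30240 · (1.66957e-06 − 5.00012e-05) = -1.59827e-09.
Running total after k=3: 131.452.
Order-4 term: −1/1209600 · (1.84561e-08 − 3.76176e-07) = 2.95734e-13.

S_4 ≈ 131.452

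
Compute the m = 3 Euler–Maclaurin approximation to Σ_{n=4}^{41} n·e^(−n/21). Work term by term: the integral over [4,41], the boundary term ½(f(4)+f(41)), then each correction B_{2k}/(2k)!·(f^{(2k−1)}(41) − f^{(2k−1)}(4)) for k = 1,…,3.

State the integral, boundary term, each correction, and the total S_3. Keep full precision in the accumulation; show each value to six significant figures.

S_3 ≈ 253.642

The integral term ∫_4^41 x·e^(−x/21) dx = 249.147.
Boundary: ½(f(4) + f(41)) = ½(3.30626 + 5.81936) = 4.56281.
Integral + boundary = 253.709.
Correction k=1: B_{2}/2! · (f^{(1)}(41) − f^{(1)}(4)) = 1/12 · (-0.135177 − 0.669124) = -0.0670251.
Partial sum through k=1: 253.642.
Correction k=2: B_{4}/4! · (f^{(3)}(41) − f^{(3)}(4)) = −1/720 · (0.000337176 − 0.00526588) = 6.84543e-06.
Partial sum through k=2: 253.642.
Correction k=3: B_{6}/6! · (f^{(5)}(41) − f^{(5)}(4)) = 1/30240 · (2.22421e-06 − 2.04410e-05) = -6.02407e-10.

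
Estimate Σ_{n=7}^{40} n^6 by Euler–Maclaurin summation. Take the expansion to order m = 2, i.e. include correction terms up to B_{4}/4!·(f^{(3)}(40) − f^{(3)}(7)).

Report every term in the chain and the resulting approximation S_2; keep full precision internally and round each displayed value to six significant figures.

S_2 ≈ 2.55048e+10

Integral: ∫_7^40 x^6 dx = 2.34056e+10.
Boundary: ½(f(7) + f(40)) = ½(117649 + 4.09600e+09) = 2.04806e+09.
Running total after boundary: 2.54537e+10.
Correction k=1: B_{2}/2! · (f^{(1)}(40) − f^{(1)}(7)) = 1/12 · (6.14400e+08 − 100842) = 5.11916e+07.
Partial sum through k=1: 2.55048e+10.
Correction k=2: B_{4}/4! · (f^{(3)}(40) − f^{(3)}(7)) = −1/720 · (7.68000e+06 − 41160.0) = -10609.5.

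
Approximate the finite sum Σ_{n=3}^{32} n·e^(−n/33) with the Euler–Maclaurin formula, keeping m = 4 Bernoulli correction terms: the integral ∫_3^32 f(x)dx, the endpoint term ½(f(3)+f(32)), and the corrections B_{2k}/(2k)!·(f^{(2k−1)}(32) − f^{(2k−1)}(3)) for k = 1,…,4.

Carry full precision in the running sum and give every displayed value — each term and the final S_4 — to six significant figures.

Integral: ∫_3^32 x·e^(−x/33) dx = 271.384.
½[f(3) + f(32)] = ½[2.73930 + 12.1343] = 7.43682.
Running total after boundary: 278.821.
Correction k=1: B_{2}/2! · (f^{(1)}(32) − f^{(1)}(3)) = 1/12 · (0.0114908 − 0.830092) = -0.0682167.
Running total after k=1: 278.753.
Correction k=2: B_{4}/4! · (f^{(3)}(32) − f^{(3)}(3)) = −1/720 · (0.000706967 − 0.00243920) = 2.40588e-06.
Running total after k=2: 278.753.
Correction k=3: B_{6}/6! · (f^{(5)}(32) − f^{(5)}(3)) = 1/30240 · (1.28869e-06 − 3.77976e-06) = -8.23766e-11.
Running total after k=3: 278.753.
Correction k=4: B_{8}/8! · (f^{(7)}(32) − f^{(7)}(3)) = −1/1209600 · (1.77060e-09 − 4.88490e-09) = 2.57465e-15.

S_4 ≈ 278.753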